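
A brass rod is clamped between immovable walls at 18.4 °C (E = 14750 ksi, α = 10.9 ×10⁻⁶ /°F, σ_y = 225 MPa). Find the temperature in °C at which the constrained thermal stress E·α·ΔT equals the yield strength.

E = 14750 ksi = 101.7 GPa.
α = 10.9×10⁻⁶/°F × 9/5 = 19.6×10⁻⁶/K.
E·α·ΔT = 225.0 MPa ⇒ ΔT = 225.0 / (101.7×10³ × 19.6×10⁻⁶) = 112.8 K.
T = 18.4 + 112.8 = 131.2 °C.

131 °C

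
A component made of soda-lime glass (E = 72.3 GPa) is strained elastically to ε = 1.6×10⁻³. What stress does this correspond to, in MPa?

116 MPa

σ = E·ε = 72300 MPa × 1.6×10⁻³ = 116 MPa.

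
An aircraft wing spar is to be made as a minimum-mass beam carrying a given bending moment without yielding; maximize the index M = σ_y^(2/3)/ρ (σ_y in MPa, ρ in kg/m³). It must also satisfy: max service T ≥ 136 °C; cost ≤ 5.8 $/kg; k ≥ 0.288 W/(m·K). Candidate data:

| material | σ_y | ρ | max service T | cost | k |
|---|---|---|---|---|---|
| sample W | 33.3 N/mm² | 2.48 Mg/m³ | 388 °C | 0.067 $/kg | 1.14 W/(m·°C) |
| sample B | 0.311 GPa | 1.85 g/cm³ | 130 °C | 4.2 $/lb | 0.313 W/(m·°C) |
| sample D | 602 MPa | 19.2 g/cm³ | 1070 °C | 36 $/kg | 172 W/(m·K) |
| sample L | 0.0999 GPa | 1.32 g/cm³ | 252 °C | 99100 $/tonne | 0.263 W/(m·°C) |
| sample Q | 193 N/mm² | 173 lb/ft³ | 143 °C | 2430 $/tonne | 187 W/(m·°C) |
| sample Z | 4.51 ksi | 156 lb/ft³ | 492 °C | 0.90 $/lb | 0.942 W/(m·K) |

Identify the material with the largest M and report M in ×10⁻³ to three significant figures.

Screen on constraints: max service T ≥ 136 °C; cost ≤ 5.8 $/kg; k ≥ 0.288 W/(m·K). Survivors: sample W, sample Q, sample Z.
Putting every candidate on a common basis:
  sample W: σ_y = 33.30 MPa, ρ = 2480 kg/m³
  sample Q: σ_y = 193.0 MPa, ρ = 2771 kg/m³
  sample Z: σ_y = 31.10 MPa, ρ = 2499 kg/m³
  sample Q: M = 12.1×10⁻³
  sample W: M = 4.17×10⁻³
  sample Z: M = 3.96×10⁻³
The maximum is for sample Q.

sample Q, M = 12.1×10⁻³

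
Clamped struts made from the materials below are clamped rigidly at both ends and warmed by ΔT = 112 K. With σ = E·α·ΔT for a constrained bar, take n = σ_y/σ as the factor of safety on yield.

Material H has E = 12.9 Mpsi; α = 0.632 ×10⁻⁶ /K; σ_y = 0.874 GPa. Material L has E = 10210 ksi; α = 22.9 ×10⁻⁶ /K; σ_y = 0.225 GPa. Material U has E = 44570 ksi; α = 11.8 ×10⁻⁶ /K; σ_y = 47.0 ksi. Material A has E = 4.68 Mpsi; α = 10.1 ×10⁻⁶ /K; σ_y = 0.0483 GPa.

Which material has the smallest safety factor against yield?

material U

In consistent units (E in GPa, α in ×10⁻⁶/K, σ_y in MPa):
  material H: E = 88.94, α = 0.632, σ_y = 874.0 → σ = 6.30 MPa, n = 139
  material L: E = 70.40, α = 22.9, σ_y = 225.0 → σ = 181 MPa, n = 1.25
  material U: E = 307.3, α = 11.8, σ_y = 324.1 → σ = 406 MPa, n = 0.798
  material A: E = 32.27, α = 10.1, σ_y = 48.30 → σ = 36.5 MPa, n = 1.32
Smallest n: material U with n = 0.798.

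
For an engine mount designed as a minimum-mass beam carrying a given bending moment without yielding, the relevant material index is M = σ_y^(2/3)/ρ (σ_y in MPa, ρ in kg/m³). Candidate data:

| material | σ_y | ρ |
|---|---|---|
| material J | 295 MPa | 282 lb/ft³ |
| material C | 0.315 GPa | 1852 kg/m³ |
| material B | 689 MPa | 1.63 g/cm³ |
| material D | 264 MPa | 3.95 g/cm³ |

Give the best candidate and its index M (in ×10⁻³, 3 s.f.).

material B, M = 47.9×10⁻³

Normalizing units and computing the index:
  material J: σ_y = 295.0 MPa, ρ = 4517 kg/m³
  material C: σ_y = 315.0 MPa, ρ = 1852 kg/m³
  material B: σ_y = 689.0 MPa, ρ = 1630 kg/m³
  material D: σ_y = 264.0 MPa, ρ = 3950 kg/m³
  material B: M = 47.9×10⁻³
  material C: M = 25.0×10⁻³
  material D: M = 10.4×10⁻³
  material J: M = 9.81×10⁻³
Material B ranks first.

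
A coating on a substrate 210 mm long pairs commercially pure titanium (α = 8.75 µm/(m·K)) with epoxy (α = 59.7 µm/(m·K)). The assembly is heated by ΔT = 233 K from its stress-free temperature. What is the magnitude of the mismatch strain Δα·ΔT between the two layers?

Δα = |8.75 − 59.7|×10⁻⁶/K = 51.0×10⁻⁶/K.
Mismatch strain = Δα·ΔT = 51.0×10⁻⁶ × 233.0 = 0.0119.

0.0119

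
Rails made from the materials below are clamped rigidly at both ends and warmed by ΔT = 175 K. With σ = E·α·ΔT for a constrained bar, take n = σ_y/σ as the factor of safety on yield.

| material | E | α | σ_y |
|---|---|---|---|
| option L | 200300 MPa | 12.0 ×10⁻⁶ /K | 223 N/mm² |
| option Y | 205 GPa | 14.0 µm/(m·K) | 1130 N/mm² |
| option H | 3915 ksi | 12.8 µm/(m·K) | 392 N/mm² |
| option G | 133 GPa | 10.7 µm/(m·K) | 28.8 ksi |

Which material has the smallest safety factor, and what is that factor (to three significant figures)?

Per material, after unit conversion:
  option L: E = 200.3, α = 12.0, σ_y = 223.0 → σ = 421 MPa, n = 0.530
  option Y: E = 205.0, α = 14.0, σ_y = 1130 → σ = 502 MPa, n = 2.25
  option H: E = 26.99, α = 12.8, σ_y = 392.0 → σ = 60.5 MPa, n = 6.48
  option G: E = 133.0, α = 10.7, σ_y = 198.6 → σ = 249 MPa, n = 0.797
Smallest n: option L with n = 0.530.

option L, n = 0.530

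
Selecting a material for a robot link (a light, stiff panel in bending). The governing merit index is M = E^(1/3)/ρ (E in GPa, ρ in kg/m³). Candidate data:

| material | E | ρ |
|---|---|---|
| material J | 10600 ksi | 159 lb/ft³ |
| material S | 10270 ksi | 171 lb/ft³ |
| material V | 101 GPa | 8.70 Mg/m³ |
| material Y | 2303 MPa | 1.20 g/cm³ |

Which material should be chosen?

Normalizing units and computing the index:
  material J: E = 73.08 GPa, ρ = 2547 kg/m³
  material S: E = 70.81 GPa, ρ = 2739 kg/m³
  material V: E = 101.0 GPa, ρ = 8700 kg/m³
  material Y: E = 2.303 GPa, ρ = 1200 kg/m³
  material J: M = 1.64×10⁻³
  material S: M = 1.51×10⁻³
  material Y: M = 1.10×10⁻³
  material V: M = 0.535×10⁻³
The maximum is for material J.

material J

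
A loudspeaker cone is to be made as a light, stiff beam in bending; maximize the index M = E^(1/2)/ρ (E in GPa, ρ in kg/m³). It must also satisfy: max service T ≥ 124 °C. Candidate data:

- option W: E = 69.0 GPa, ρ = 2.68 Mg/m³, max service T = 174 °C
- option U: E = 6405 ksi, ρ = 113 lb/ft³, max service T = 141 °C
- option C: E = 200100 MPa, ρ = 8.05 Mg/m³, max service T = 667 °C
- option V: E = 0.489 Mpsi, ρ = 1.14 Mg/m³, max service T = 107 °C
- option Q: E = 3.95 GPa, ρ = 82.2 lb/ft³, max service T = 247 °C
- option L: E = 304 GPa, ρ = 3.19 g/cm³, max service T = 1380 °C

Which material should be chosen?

Screen on constraints: max service T ≥ 124 °C. Survivors: option W, option U, option C, option Q, option L.
Convert each candidate to consistent units, then evaluate M:
  option W: E = 69.00 GPa, ρ = 2680 kg/m³
  option U: E = 44.16 GPa, ρ = 1810 kg/m³
  option C: E = 200.1 GPa, ρ = 8050 kg/m³
  option Q: E = 3.950 GPa, ρ = 1317 kg/m³
  option L: E = 304.0 GPa, ρ = 3190 kg/m³
  option L: M = 5.47×10⁻³
  option U: M = 3.67×10⁻³
  option W: M = 3.10×10⁻³
  option C: M = 1.76×10⁻³
  option Q: M = 1.51×10⁻³
Highest index: option L.

option L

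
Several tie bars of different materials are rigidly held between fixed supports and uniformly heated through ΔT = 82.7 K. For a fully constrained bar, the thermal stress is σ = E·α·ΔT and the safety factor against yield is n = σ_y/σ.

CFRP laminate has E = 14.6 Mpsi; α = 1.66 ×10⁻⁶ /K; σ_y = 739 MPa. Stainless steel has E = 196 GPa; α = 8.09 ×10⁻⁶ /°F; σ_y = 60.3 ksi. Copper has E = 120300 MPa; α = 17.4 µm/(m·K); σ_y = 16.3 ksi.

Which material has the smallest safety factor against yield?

copper

With everything in SI (GPa, ×10⁻⁶/K, MPa):
  CFRP laminate: E = 100.7, α = 1.66, σ_y = 739.0 → σ = 13.8 MPa, n = 53.5
  stainless steel: E = 196.0, α = 14.6, σ_y = 415.8 → σ = 236 MPa, n = 1.76
  copper: E = 120.3, α = 17.4, σ_y = 112.4 → σ = 173 MPa, n = 0.649
The minimum is copper at n = 0.649.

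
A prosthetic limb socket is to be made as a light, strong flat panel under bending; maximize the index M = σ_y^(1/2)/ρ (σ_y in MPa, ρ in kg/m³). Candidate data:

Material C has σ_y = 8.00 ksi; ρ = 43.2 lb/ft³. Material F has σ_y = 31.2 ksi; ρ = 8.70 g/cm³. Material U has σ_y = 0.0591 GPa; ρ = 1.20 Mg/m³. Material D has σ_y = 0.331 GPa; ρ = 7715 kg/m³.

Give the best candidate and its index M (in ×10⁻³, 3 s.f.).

material C, M = 10.7×10⁻³

Convert each candidate to consistent units, then evaluate M:
  material C: σ_y = 55.16 MPa, ρ = 692.0 kg/m³
  material F: σ_y = 215.1 MPa, ρ = 8700 kg/m³
  material U: σ_y = 59.10 MPa, ρ = 1200 kg/m³
  material D: σ_y = 331.0 MPa, ρ = 7715 kg/m³
  material C: M = 10.7×10⁻³
  material U: M = 6.41×10⁻³
  material D: M = 2.36×10⁻³
  material F: M = 1.69×10⁻³
Material C has the largest M.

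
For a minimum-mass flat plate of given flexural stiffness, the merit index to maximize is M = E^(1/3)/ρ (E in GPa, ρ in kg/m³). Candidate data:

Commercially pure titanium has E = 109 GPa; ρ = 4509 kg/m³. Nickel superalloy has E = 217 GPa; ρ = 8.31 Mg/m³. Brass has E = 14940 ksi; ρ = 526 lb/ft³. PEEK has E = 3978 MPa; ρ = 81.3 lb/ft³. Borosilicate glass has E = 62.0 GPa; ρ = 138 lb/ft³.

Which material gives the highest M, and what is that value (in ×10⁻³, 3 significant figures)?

borosilicate glass, M = 1.79×10⁻³

Normalizing units and computing the index:
  commercially pure titanium: E = 109.0 GPa, ρ = 4509 kg/m³
  nickel superalloy: E = 217.0 GPa, ρ = 8310 kg/m³
  brass: E = 103.0 GPa, ρ = 8426 kg/m³
  PEEK: E = 3.978 GPa, ρ = 1302 kg/m³
  borosilicate glass: E = 62.00 GPa, ρ = 2211 kg/m³
  borosilicate glass: M = 1.79×10⁻³
  PEEK: M = 1.22×10⁻³
  commercially pure titanium: M = 1.06×10⁻³
  nickel superalloy: M = 0.723×10⁻³
  brass: M = 0.556×10⁻³
Borosilicate glass ranks first.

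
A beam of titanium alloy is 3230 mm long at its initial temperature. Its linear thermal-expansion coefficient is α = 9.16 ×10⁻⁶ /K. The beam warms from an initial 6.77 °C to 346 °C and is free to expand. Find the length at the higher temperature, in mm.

ΔT = 346 − 6.77 = 339.2 K.
ΔL = α·L₀·ΔT = 9.16×10⁻⁶ × 3230 mm × 339.2 K = 10.0 mm.
L = L₀ + ΔL = 3230 + 10.0 = 3240.0 mm.

3240.0 mm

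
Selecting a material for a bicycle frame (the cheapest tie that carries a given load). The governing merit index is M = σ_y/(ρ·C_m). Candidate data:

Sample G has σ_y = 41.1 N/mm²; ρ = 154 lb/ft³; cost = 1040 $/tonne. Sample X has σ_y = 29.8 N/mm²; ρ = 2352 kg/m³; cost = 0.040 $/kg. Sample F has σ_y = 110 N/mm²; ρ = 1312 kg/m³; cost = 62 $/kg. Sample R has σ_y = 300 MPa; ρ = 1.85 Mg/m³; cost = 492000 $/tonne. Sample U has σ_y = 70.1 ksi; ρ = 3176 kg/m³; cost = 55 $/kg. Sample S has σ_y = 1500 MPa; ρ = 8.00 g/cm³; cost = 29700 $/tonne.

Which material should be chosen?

In SI units:
  sample G: σ_y = 41.10 MPa, ρ = 2467 kg/m³, cost = 1.040 $/kg
  sample X: σ_y = 29.80 MPa, ρ = 2352 kg/m³, cost = 0.04000 $/kg
  sample F: σ_y = 110.0 MPa, ρ = 1312 kg/m³, cost = 62.00 $/kg
  sample R: σ_y = 300.0 MPa, ρ = 1850 kg/m³, cost = 492.0 $/kg
  sample U: σ_y = 483.3 MPa, ρ = 3176 kg/m³, cost = 55.00 $/kg
  sample S: σ_y = 1500 MPa, ρ = 8000 kg/m³, cost = 29.70 $/kg
  sample X: M = 317 kN·m per $
  sample G: M = 16.0 kN·m per $
  sample S: M = 6.31 kN·m per $
  sample U: M = 2.77 kN·m per $
  sample F: M = 1.35 kN·m per $
  sample R: M = 0.330 kN·m per $
The maximum is for sample X.

sample X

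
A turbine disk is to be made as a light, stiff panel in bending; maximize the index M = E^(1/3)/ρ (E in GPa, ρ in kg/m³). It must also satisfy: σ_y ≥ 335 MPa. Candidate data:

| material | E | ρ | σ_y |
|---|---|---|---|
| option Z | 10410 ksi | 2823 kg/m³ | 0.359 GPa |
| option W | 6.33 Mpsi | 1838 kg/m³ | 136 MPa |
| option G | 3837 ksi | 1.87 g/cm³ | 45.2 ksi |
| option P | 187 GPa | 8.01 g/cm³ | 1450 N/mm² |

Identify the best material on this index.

option Z

Screen on constraints: σ_y ≥ 335 MPa. Survivors: option Z, option P.
Normalizing units and computing the index:
  option Z: E = 71.77 GPa, ρ = 2823 kg/m³
  option P: E = 187.0 GPa, ρ = 8010 kg/m³
  option Z: M = 1.47×10⁻³
  option P: M = 0.714×10⁻³
Option Z has the largest M.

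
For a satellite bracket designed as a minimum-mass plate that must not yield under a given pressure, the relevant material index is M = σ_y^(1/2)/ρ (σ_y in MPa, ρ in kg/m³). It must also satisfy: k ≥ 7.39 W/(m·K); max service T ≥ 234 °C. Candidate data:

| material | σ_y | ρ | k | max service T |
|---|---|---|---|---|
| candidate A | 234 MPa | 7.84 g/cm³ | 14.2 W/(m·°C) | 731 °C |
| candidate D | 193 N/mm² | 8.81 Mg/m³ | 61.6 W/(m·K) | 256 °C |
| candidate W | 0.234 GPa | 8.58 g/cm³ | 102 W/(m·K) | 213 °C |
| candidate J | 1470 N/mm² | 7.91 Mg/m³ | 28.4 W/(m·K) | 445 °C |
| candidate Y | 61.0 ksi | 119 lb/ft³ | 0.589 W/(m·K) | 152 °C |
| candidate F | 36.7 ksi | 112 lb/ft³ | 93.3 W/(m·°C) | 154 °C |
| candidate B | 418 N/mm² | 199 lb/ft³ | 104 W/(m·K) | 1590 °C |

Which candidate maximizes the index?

Screen on constraints: k ≥ 7.39 W/(m·K); max service T ≥ 234 °C. Survivors: candidate A, candidate D, candidate J, candidate B.
Putting every candidate on a common basis:
  candidate A: σ_y = 234.0 MPa, ρ = 7840 kg/m³
  candidate D: σ_y = 193.0 MPa, ρ = 8810 kg/m³
  candidate J: σ_y = 1470 MPa, ρ = 7910 kg/m³
  candidate B: σ_y = 418.0 MPa, ρ = 3188 kg/m³
  candidate B: M = 6.41×10⁻³
  candidate J: M = 4.85×10⁻³
  candidate A: M = 1.95×10⁻³
  candidate D: M = 1.58×10⁻³
Candidate B ranks first.

candidate B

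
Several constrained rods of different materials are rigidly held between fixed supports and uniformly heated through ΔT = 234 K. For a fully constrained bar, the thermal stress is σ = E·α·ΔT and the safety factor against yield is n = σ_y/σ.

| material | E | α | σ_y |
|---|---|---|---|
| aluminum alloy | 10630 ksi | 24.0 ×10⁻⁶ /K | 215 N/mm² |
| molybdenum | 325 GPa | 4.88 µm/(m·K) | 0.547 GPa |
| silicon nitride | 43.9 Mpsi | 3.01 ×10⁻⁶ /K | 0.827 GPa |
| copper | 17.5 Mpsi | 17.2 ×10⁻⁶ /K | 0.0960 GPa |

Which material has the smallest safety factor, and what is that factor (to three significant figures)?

Converting E to GPa, α to ×10⁻⁶/K, σ_y to MPa, then σ and n for each:
  aluminum alloy: E = 73.29, α = 24.0, σ_y = 215.0 → σ = 412 MPa, n = 0.522
  molybdenum: E = 325.0, α = 4.88, σ_y = 547.0 → σ = 371 MPa, n = 1.47
  silicon nitride: E = 302.7, α = 3.01, σ_y = 827.0 → σ = 213 MPa, n = 3.88
  copper: E = 120.7, α = 17.2, σ_y = 96.00 → σ = 486 MPa, n = 0.198
The minimum is copper at n = 0.198.

copper, n = 0.198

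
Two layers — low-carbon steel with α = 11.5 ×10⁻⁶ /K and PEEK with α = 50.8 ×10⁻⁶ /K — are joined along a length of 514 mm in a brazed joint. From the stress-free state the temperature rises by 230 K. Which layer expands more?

PEEK

α(low-carbon steel) = 11.5×10⁻⁶/K vs α(PEEK) = 50.8×10⁻⁶/K.
Higher α expands more for the same ΔT: PEEK.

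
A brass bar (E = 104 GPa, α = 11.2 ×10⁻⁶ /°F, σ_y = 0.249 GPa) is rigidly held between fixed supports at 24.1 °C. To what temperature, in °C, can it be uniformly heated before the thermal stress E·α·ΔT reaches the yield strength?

α = 11.2×10⁻⁶/°F × 9/5 = 20.2×10⁻⁶/K.
σ_y = 0.249 GPa = 249.0 MPa.
E·α·ΔT = 249.0 MPa ⇒ ΔT = 249.0 / (104.0×10³ × 20.2×10⁻⁶) = 118.8 K.
T = 24.1 + 118.8 = 142.9 °C.

143 °C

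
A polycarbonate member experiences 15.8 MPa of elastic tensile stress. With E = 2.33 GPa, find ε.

6.78×10⁻³

ε = σ/E = 15.8 / 2330 = 6.78×10⁻³.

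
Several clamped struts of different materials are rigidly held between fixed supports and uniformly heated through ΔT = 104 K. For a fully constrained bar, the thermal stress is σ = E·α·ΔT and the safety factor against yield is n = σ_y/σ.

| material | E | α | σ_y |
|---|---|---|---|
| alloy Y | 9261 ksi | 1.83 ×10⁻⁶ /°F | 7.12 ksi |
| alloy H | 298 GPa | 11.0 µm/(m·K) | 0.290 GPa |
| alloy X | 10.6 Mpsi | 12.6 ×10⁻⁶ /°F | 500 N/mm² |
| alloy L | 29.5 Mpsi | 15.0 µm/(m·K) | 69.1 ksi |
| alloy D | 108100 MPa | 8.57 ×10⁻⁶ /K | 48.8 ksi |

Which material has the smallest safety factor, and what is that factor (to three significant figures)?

alloy H, n = 0.851

Per material, after unit conversion:
  alloy Y: E = 63.85, α = 3.29, σ_y = 49.09 → σ = 21.9 MPa, n = 2.24
  alloy H: E = 298.0, α = 11.0, σ_y = 290.0 → σ = 341 MPa, n = 0.851
  alloy X: E = 73.08, α = 22.7, σ_y = 500.0 → σ = 172 MPa, n = 2.90
  alloy L: E = 203.4, α = 15.0, σ_y = 476.4 → σ = 317 MPa, n = 1.50
  alloy D: E = 108.1, α = 8.57, σ_y = 336.5 → σ = 96.3 MPa, n = 3.49
Alloy H has the lowest safety factor, n = 0.851.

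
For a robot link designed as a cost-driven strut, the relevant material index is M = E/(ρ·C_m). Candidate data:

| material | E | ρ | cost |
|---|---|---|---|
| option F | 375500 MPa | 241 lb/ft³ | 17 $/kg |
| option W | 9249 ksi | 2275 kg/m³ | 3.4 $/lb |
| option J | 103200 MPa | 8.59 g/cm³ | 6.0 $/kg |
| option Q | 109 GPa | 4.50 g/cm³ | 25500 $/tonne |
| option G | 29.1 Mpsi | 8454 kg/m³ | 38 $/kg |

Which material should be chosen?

option F

Putting every candidate on a common basis:
  option F: E = 375.5 GPa, ρ = 3860 kg/m³, cost = 17.00 $/kg
  option W: E = 63.77 GPa, ρ = 2275 kg/m³, cost = 7.496 $/kg
  option J: E = 103.2 GPa, ρ = 8590 kg/m³, cost = 6.000 $/kg
  option Q: E = 109.0 GPa, ρ = 4500 kg/m³, cost = 25.50 $/kg
  option G: E = 200.6 GPa, ρ = 8454 kg/m³, cost = 38.00 $/kg
  option F: M = 5.72 MN·m per $
  option W: M = 3.74 MN·m per $
  option J: M = 2.00 MN·m per $
  option Q: M = 0.950 MN·m per $
  option G: M = 0.625 MN·m per $
The maximum is for option F.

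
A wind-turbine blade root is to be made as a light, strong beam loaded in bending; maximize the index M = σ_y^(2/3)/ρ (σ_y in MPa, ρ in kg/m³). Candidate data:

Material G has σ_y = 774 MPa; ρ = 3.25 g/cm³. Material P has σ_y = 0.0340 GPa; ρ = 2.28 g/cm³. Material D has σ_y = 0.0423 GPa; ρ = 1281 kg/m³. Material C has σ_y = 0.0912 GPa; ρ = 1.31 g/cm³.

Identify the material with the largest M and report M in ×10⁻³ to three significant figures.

material G, M = 25.9×10⁻³

In SI units:
  material G: σ_y = 774.0 MPa, ρ = 3250 kg/m³
  material P: σ_y = 34.00 MPa, ρ = 2280 kg/m³
  material D: σ_y = 42.30 MPa, ρ = 1281 kg/m³
  material C: σ_y = 91.20 MPa, ρ = 1310 kg/m³
  material G: M = 25.9×10⁻³
  material C: M = 15.5×10⁻³
  material D: M = 9.48×10⁻³
  material P: M = 4.60×10⁻³
Material G ranks first.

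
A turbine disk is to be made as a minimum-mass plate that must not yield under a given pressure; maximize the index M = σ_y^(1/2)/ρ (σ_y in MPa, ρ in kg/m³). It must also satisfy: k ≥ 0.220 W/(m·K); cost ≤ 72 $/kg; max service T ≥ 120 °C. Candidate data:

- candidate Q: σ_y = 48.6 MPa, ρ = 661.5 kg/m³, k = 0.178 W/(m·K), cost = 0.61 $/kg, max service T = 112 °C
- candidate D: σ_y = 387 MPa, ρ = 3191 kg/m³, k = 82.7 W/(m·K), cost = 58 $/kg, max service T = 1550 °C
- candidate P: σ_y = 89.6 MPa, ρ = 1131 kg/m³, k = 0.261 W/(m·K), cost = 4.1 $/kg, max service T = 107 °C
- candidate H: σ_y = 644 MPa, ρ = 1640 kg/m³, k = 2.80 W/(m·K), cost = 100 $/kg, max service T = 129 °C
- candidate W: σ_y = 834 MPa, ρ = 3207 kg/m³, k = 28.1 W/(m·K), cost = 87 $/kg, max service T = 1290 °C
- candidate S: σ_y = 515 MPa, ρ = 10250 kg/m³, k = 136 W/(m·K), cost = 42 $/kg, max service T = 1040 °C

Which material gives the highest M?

Screen on constraints: k ≥ 0.220 W/(m·K); cost ≤ 72 $/kg; max service T ≥ 120 °C. Survivors: candidate D, candidate S.
Computing M directly (units already consistent):
  candidate D: M = 6.16×10⁻³
  candidate S: M = 2.21×10⁻³
The maximum is for candidate D.

candidate D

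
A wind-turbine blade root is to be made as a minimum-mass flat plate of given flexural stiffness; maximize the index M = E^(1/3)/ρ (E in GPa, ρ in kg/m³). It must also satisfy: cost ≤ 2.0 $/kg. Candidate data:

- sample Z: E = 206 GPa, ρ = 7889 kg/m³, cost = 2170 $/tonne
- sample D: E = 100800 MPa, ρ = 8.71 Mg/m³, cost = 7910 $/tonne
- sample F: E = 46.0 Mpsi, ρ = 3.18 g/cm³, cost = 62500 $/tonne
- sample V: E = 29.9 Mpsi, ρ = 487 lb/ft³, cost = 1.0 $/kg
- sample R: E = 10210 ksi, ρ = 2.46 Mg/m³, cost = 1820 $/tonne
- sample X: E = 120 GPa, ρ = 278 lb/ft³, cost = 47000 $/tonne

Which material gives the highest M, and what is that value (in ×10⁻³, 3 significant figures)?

sample R, M = 1.68×10⁻³

Screen on constraints: cost ≤ 2.0 $/kg. Survivors: sample V, sample R.
After converting to SI:
  sample V: E = 206.2 GPa, ρ = 7801 kg/m³
  sample R: E = 70.40 GPa, ρ = 2460 kg/m³
  sample R: M = 1.68×10⁻³
  sample V: M = 0.757×10⁻³
The maximum is for sample R.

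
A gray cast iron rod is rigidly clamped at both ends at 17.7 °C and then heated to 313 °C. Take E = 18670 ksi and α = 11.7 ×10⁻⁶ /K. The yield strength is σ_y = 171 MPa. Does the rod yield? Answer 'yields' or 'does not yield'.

E = 18670 ksi = 128.7 GPa.
ΔT = 295.3 K. Constrained thermal stress σ = E·α·ΔT = 128.7×10³ MPa × 11.7×10⁻⁶ × 295.3 = 445 MPa (compressive).
Compare to σ_y = 171 MPa: σ ≥ σ_y, so it yields.

yields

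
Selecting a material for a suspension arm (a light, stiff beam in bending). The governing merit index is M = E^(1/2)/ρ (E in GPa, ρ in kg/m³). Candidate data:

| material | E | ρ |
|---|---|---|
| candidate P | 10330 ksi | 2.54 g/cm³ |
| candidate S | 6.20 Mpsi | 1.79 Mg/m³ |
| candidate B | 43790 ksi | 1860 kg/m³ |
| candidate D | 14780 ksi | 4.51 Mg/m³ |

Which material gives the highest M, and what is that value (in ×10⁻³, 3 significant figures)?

candidate B, M = 9.34×10⁻³

Putting every candidate on a common basis:
  candidate P: E = 71.22 GPa, ρ = 2540 kg/m³
  candidate S: E = 42.75 GPa, ρ = 1790 kg/m³
  candidate B: E = 301.9 GPa, ρ = 1860 kg/m³
  candidate D: E = 101.9 GPa, ρ = 4510 kg/m³
  candidate B: M = 9.34×10⁻³
  candidate S: M = 3.65×10⁻³
  candidate P: M = 3.32×10⁻³
  candidate D: M = 2.24×10⁻³
Highest index: candidate B.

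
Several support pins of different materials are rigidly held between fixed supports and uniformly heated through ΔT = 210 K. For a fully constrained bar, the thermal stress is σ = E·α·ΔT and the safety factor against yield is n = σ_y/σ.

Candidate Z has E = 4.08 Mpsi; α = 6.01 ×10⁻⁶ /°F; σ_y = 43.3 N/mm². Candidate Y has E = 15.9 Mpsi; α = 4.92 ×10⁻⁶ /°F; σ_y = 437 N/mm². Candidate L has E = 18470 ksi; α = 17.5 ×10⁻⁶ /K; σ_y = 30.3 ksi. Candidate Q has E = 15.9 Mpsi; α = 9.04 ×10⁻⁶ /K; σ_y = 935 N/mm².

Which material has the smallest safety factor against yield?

candidate L

Per material, after unit conversion:
  candidate Z: E = 28.13, α = 10.8, σ_y = 43.30 → σ = 63.9 MPa, n = 0.678
  candidate Y: E = 109.6, α = 8.86, σ_y = 437.0 → σ = 204 MPa, n = 2.14
  candidate L: E = 127.3, α = 17.5, σ_y = 208.9 → σ = 468 MPa, n = 0.446
  candidate Q: E = 109.6, α = 9.04, σ_y = 935.0 → σ = 208 MPa, n = 4.49
The minimum is candidate L at n = 0.446.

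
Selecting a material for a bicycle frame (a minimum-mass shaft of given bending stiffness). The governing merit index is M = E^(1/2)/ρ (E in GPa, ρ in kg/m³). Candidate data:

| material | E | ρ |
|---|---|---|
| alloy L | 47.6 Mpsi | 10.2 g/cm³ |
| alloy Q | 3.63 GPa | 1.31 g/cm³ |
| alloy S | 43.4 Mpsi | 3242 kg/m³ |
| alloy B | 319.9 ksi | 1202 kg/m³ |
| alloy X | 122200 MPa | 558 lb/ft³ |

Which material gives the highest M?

Normalizing units and computing the index:
  alloy L: E = 328.2 GPa, ρ = 10200 kg/m³
  alloy Q: E = 3.630 GPa, ρ = 1310 kg/m³
  alloy S: E = 299.2 GPa, ρ = 3242 kg/m³
  alloy B: E = 2.206 GPa, ρ = 1202 kg/m³
  alloy X: E = 122.2 GPa, ρ = 8938 kg/m³
  alloy S: M = 5.34×10⁻³
  alloy L: M = 1.78×10⁻³
  alloy Q: M = 1.45×10⁻³
  alloy X: M = 1.24×10⁻³
  alloy B: M = 1.24×10⁻³
The maximum is for alloy S.

alloy S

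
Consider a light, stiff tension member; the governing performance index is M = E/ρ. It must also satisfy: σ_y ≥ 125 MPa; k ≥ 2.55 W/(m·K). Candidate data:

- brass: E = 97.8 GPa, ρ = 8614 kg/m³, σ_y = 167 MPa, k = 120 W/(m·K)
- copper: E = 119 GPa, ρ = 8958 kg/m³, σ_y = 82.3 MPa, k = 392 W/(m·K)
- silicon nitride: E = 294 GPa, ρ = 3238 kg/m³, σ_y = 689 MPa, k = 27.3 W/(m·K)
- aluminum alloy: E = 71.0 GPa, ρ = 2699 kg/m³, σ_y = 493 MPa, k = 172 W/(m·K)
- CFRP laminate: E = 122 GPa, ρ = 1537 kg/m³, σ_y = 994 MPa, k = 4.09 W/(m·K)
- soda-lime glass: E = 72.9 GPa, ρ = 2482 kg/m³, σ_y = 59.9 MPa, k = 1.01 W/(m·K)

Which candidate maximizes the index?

silicon nitride

Screen on constraints: σ_y ≥ 125 MPa; k ≥ 2.55 W/(m·K). Survivors: brass, silicon nitride, aluminum alloy, CFRP laminate.
Evaluate M for each candidate:
  silicon nitride: M = 90.8 MN·m/kg
  CFRP laminate: M = 79.4 MN·m/kg
  aluminum alloy: M = 26.3 MN·m/kg
  brass: M = 11.4 MN·m/kg
The maximum is for silicon nitride.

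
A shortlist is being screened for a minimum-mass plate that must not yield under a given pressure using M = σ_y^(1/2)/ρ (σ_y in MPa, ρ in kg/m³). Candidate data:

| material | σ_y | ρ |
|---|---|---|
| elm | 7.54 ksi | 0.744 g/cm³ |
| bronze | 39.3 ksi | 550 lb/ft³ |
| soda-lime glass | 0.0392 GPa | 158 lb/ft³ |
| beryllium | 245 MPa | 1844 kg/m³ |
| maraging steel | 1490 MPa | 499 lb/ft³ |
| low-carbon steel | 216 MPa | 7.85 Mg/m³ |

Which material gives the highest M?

elm

After converting to SI:
  elm: σ_y = 51.99 MPa, ρ = 744.0 kg/m³
  bronze: σ_y = 271.0 MPa, ρ = 8810 kg/m³
  soda-lime glass: σ_y = 39.20 MPa, ρ = 2531 kg/m³
  beryllium: σ_y = 245.0 MPa, ρ = 1844 kg/m³
  maraging steel: σ_y = 1490 MPa, ρ = 7993 kg/m³
  low-carbon steel: σ_y = 216.0 MPa, ρ = 7850 kg/m³
  elm: M = 9.69×10⁻³
  beryllium: M = 8.49×10⁻³
  maraging steel: M = 4.83×10⁻³
  soda-lime glass: M = 2.47×10⁻³
  low-carbon steel: M = 1.87×10⁻³
  bronze: M = 1.87×10⁻³
Highest index: elm.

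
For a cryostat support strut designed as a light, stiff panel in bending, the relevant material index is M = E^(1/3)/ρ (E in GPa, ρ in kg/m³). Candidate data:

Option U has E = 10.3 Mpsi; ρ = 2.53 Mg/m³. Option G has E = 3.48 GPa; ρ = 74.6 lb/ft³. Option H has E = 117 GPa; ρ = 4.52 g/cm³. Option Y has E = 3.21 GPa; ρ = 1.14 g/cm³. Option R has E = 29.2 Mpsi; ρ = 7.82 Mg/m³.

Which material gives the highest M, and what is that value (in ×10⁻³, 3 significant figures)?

Putting every candidate on a common basis:
  option U: E = 71.02 GPa, ρ = 2530 kg/m³
  option G: E = 3.480 GPa, ρ = 1195 kg/m³
  option H: E = 117.0 GPa, ρ = 4520 kg/m³
  option Y: E = 3.210 GPa, ρ = 1140 kg/m³
  option R: E = 201.3 GPa, ρ = 7820 kg/m³
  option U: M = 1.64×10⁻³
  option Y: M = 1.29×10⁻³
  option G: M = 1.27×10⁻³
  option H: M = 1.08×10⁻³
  option R: M = 0.749×10⁻³
Option U has the largest M.

option U, M = 1.64×10⁻³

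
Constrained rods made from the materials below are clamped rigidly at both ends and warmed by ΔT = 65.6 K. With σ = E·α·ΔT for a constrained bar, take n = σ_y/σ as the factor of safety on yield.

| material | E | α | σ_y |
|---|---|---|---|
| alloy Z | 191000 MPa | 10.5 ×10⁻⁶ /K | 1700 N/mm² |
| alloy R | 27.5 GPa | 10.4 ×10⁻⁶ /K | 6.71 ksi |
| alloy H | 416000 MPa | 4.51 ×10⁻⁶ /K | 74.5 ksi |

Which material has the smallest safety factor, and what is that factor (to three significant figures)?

With everything in SI (GPa, ×10⁻⁶/K, MPa):
  alloy Z: E = 191.0, α = 10.5, σ_y = 1700 → σ = 132 MPa, n = 12.9
  alloy R: E = 27.50, α = 10.4, σ_y = 46.26 → σ = 18.8 MPa, n = 2.47
  alloy H: E = 416.0, α = 4.51, σ_y = 513.7 → σ = 123 MPa, n = 4.17
The minimum is alloy R at n = 2.47.

alloy R, n = 2.47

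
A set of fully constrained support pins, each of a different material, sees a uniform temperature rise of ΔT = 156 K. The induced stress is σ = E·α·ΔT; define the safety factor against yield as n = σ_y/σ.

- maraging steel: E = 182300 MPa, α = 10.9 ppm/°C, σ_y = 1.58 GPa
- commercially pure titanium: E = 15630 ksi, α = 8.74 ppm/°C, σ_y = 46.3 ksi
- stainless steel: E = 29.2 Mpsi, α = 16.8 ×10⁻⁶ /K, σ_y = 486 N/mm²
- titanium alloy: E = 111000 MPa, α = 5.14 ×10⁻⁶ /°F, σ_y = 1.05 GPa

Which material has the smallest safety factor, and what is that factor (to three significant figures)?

stainless steel, n = 0.921

In consistent units (E in GPa, α in ×10⁻⁶/K, σ_y in MPa):
  maraging steel: E = 182.3, α = 10.9, σ_y = 1580 → σ = 310 MPa, n = 5.10
  commercially pure titanium: E = 107.8, α = 8.74, σ_y = 319.2 → σ = 147 MPa, n = 2.17
  stainless steel: E = 201.3, α = 16.8, σ_y = 486.0 → σ = 528 MPa, n = 0.921
  titanium alloy: E = 111.0, α = 9.25, σ_y = 1050 → σ = 160 MPa, n = 6.55
Smallest n: stainless steel with n = 0.921.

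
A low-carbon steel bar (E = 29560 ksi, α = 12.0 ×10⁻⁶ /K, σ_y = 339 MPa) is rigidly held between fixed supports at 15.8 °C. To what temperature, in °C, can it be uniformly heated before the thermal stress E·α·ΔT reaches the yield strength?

154 °C

E = 29560 ksi = 203.8 GPa.
E·α·ΔT = 339.0 MPa ⇒ ΔT = 339.0 / (203.8×10³ × 12.0×10⁻⁶) = 138.6 K.
T = 15.8 + 138.6 = 154.4 °C.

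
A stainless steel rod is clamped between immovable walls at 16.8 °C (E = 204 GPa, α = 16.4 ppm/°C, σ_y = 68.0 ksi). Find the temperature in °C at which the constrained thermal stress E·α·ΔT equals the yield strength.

157 °C

σ_y = 68.0 ksi = 468.8 MPa.
E·α·ΔT = 468.8 MPa ⇒ ΔT = 468.8 / (204.0×10³ × 16.4×10⁻⁶) = 140.1 K.
T = 16.8 + 140.1 = 156.9 °C.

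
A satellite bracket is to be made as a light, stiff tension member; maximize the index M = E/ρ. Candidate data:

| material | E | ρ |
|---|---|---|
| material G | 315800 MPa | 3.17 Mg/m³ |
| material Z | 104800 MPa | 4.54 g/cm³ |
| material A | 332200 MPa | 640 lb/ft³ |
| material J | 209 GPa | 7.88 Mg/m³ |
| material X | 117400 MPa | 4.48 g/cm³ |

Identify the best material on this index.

After converting to SI:
  material G: E = 315.8 GPa, ρ = 3170 kg/m³
  material Z: E = 104.8 GPa, ρ = 4540 kg/m³
  material A: E = 332.2 GPa, ρ = 10250 kg/m³
  material J: E = 209.0 GPa, ρ = 7880 kg/m³
  material X: E = 117.4 GPa, ρ = 4480 kg/m³
  material G: M = 99.6 MN·m/kg
  material A: M = 32.4 MN·m/kg
  material J: M = 26.5 MN·m/kg
  material X: M = 26.2 MN·m/kg
  material Z: M = 23.1 MN·m/kg
Material G ranks first.

material G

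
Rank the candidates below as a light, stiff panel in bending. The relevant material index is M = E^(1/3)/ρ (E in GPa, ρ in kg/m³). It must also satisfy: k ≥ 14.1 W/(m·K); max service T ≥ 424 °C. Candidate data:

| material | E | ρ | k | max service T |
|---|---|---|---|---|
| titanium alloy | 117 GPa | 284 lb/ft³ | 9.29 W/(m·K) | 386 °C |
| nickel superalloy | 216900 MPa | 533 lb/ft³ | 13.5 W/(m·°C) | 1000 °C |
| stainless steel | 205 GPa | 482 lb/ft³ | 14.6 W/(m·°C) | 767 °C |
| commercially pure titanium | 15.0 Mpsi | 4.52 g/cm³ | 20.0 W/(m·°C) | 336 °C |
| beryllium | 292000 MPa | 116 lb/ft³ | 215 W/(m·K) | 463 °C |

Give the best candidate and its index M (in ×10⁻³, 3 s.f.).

Screen on constraints: k ≥ 14.1 W/(m·K); max service T ≥ 424 °C. Survivors: stainless steel, beryllium.
After converting to SI:
  stainless steel: E = 205.0 GPa, ρ = 7721 kg/m³
  beryllium: E = 292.0 GPa, ρ = 1858 kg/m³
  beryllium: M = 3.57×10⁻³
  stainless steel: M = 0.764×10⁻³
Highest index: beryllium.

beryllium, M = 3.57×10⁻³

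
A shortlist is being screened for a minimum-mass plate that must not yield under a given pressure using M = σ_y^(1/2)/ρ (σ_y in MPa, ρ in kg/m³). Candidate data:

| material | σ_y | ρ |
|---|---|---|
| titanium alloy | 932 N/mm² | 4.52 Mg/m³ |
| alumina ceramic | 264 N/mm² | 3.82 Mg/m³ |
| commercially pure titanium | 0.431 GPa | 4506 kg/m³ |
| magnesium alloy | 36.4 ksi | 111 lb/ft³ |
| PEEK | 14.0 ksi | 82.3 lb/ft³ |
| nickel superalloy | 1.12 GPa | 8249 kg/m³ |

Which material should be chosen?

Putting every candidate on a common basis:
  titanium alloy: σ_y = 932.0 MPa, ρ = 4520 kg/m³
  alumina ceramic: σ_y = 264.0 MPa, ρ = 3820 kg/m³
  commercially pure titanium: σ_y = 431.0 MPa, ρ = 4506 kg/m³
  magnesium alloy: σ_y = 251.0 MPa, ρ = 1778 kg/m³
  PEEK: σ_y = 96.53 MPa, ρ = 1318 kg/m³
  nickel superalloy: σ_y = 1120 MPa, ρ = 8249 kg/m³
  magnesium alloy: M = 8.91×10⁻³
  PEEK: M = 7.45×10⁻³
  titanium alloy: M = 6.75×10⁻³
  commercially pure titanium: M = 4.61×10⁻³
  alumina ceramic: M = 4.25×10⁻³
  nickel superalloy: M = 4.06×10⁻³
Highest index: magnesium alloy.

magnesium alloy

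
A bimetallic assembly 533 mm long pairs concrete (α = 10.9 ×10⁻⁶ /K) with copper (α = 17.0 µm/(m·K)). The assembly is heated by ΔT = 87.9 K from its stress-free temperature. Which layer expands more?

α(concrete) = 10.9×10⁻⁶/K vs α(copper) = 17.0×10⁻⁶/K.
Higher α expands more for the same ΔT: copper.

copper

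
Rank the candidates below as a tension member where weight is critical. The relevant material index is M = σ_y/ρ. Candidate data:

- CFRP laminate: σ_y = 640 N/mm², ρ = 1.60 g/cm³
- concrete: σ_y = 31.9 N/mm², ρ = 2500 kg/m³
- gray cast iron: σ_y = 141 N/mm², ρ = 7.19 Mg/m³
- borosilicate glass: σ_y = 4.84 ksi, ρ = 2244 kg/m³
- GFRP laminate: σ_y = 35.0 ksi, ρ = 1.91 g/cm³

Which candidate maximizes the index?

Convert each candidate to consistent units, then evaluate M:
  CFRP laminate: σ_y = 640.0 MPa, ρ = 1600 kg/m³
  concrete: σ_y = 31.90 MPa, ρ = 2500 kg/m³
  gray cast iron: σ_y = 141.0 MPa, ρ = 7190 kg/m³
  borosilicate glass: σ_y = 33.37 MPa, ρ = 2244 kg/m³
  GFRP laminate: σ_y = 241.3 MPa, ρ = 1910 kg/m³
  CFRP laminate: M = 400 kN·m/kg
  GFRP laminate: M = 126 kN·m/kg
  gray cast iron: M = 19.6 kN·m/kg
  borosilicate glass: M = 14.9 kN·m/kg
  concrete: M = 12.8 kN·m/kg
CFRP laminate has the largest M.

CFRP laminate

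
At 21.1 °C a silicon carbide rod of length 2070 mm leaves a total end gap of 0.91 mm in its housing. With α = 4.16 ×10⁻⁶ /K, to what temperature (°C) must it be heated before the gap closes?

α·L₀·ΔT = 0.91 mm ⇒ ΔT = 0.91 / (4.16×10⁻⁶ × 2070.0) = 105.7 K.
T = 21.1 + 105.7 = 126.8 °C.

127 °C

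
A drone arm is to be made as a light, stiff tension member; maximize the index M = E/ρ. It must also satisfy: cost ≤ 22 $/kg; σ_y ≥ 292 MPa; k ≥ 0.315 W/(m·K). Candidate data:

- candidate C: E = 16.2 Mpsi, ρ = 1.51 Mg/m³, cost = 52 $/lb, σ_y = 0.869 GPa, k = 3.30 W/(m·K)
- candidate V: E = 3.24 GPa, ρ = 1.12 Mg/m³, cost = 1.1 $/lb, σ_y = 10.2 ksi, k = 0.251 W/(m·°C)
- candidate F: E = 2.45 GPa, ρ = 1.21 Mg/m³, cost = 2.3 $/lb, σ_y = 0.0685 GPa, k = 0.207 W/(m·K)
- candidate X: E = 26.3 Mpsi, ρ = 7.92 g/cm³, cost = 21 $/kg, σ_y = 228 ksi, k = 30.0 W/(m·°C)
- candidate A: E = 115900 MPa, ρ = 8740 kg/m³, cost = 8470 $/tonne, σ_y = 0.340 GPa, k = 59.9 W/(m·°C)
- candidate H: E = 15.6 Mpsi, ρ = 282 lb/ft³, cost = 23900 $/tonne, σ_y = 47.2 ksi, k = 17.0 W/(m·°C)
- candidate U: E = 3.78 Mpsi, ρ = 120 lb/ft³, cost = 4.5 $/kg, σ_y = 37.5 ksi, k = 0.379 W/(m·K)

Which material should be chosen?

Screen on constraints: cost ≤ 22 $/kg; σ_y ≥ 292 MPa; k ≥ 0.315 W/(m·K). Survivors: candidate X, candidate A.
Putting every candidate on a common basis:
  candidate X: E = 181.3 GPa, ρ = 7920 kg/m³
  candidate A: E = 115.9 GPa, ρ = 8740 kg/m³
  candidate X: M = 22.9 MN·m/kg
  candidate A: M = 13.3 MN·m/kg
Candidate X has the largest M.

candidate X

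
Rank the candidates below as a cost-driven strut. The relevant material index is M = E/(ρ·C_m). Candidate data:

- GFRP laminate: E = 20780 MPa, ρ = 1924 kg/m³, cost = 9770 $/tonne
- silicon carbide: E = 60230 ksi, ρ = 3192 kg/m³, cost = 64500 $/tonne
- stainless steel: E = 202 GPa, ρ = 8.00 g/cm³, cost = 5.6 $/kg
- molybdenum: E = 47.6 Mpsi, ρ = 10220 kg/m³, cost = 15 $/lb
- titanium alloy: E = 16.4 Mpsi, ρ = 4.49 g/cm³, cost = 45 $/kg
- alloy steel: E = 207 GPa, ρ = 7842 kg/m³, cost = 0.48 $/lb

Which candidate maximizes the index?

alloy steel

Putting every candidate on a common basis:
  GFRP laminate: E = 20.78 GPa, ρ = 1924 kg/m³, cost = 9.770 $/kg
  silicon carbide: E = 415.3 GPa, ρ = 3192 kg/m³, cost = 64.50 $/kg
  stainless steel: E = 202.0 GPa, ρ = 8000 kg/m³, cost = 5.600 $/kg
  molybdenum: E = 328.2 GPa, ρ = 10220 kg/m³, cost = 33.07 $/kg
  titanium alloy: E = 113.1 GPa, ρ = 4490 kg/m³, cost = 45.00 $/kg
  alloy steel: E = 207.0 GPa, ρ = 7842 kg/m³, cost = 1.058 $/kg
  alloy steel: M = 24.9 MN·m per $
  stainless steel: M = 4.51 MN·m per $
  silicon carbide: M = 2.02 MN·m per $
  GFRP laminate: M = 1.11 MN·m per $
  molybdenum: M = 0.971 MN·m per $
  titanium alloy: M = 0.560 MN·m per $
The maximum is for alloy steel.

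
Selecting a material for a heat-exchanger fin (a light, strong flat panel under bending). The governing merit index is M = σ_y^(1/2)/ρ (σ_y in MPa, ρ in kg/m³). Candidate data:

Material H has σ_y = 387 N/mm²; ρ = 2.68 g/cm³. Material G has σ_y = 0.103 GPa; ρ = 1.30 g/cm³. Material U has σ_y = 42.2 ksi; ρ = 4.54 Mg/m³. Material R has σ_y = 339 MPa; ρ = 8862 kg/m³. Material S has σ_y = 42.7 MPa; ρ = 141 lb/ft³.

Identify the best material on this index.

Convert each candidate to consistent units, then evaluate M:
  material H: σ_y = 387.0 MPa, ρ = 2680 kg/m³
  material G: σ_y = 103.0 MPa, ρ = 1300 kg/m³
  material U: σ_y = 291.0 MPa, ρ = 4540 kg/m³
  material R: σ_y = 339.0 MPa, ρ = 8862 kg/m³
  material S: σ_y = 42.70 MPa, ρ = 2259 kg/m³
  material G: M = 7.81×10⁻³
  material H: M = 7.34×10⁻³
  material U: M = 3.76×10⁻³
  material S: M = 2.89×10⁻³
  material R: M = 2.08×10⁻³
Material G ranks first.

material G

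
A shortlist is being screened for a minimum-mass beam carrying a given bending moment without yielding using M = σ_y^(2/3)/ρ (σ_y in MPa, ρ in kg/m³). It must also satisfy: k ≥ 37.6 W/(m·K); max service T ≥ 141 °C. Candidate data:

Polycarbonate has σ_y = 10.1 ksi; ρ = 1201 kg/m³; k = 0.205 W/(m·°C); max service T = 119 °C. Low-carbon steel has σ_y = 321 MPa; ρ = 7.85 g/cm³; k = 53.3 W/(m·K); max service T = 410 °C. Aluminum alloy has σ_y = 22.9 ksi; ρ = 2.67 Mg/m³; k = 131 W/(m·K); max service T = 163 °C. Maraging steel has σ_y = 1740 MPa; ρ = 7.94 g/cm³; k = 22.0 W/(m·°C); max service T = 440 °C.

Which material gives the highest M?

Screen on constraints: k ≥ 37.6 W/(m·K); max service T ≥ 141 °C. Survivors: low-carbon steel, aluminum alloy.
Putting every candidate on a common basis:
  low-carbon steel: σ_y = 321.0 MPa, ρ = 7850 kg/m³
  aluminum alloy: σ_y = 157.9 MPa, ρ = 2670 kg/m³
  aluminum alloy: M = 10.9×10⁻³
  low-carbon steel: M = 5.97×10⁻³
The maximum is for aluminum alloy.

aluminum alloy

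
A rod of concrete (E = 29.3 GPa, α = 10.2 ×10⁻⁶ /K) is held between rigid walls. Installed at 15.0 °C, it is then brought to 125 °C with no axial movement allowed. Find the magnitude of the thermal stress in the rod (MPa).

32.9 MPa

ΔT = 110.0 K. Constrained thermal stress σ = E·α·ΔT = 29.30×10³ MPa × 10.2×10⁻⁶ × 110.0 = 32.9 MPa (compressive).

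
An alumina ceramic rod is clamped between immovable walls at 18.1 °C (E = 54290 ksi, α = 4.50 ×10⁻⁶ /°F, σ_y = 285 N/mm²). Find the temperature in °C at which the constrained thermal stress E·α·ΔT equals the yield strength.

112 °C

E = 54290 ksi = 374.3 GPa.
α = 4.50×10⁻⁶/°F × 9/5 = 8.10×10⁻⁶/K.
σ_y = 285 N/mm² = 285.0 MPa.
E·α·ΔT = 285.0 MPa ⇒ ΔT = 285.0 / (374.3×10³ × 8.10×10⁻⁶) = 94.00 K.
T = 18.1 + 94.00 = 112.1 °C.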